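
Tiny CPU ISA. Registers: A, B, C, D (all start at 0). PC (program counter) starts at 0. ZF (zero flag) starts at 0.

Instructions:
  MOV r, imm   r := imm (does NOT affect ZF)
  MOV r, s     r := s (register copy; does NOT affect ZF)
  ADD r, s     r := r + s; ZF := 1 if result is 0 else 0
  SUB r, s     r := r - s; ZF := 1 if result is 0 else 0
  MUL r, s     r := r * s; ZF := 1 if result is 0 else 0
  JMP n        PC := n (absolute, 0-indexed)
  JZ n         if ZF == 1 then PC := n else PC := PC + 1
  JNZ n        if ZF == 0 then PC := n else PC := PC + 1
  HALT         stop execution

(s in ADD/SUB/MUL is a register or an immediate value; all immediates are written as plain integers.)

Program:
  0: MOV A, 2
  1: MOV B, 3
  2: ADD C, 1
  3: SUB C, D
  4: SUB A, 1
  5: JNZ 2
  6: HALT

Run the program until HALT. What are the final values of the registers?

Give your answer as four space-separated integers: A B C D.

Step 1: PC=0 exec 'MOV A, 2'. After: A=2 B=0 C=0 D=0 ZF=0 PC=1
Step 2: PC=1 exec 'MOV B, 3'. After: A=2 B=3 C=0 D=0 ZF=0 PC=2
Step 3: PC=2 exec 'ADD C, 1'. After: A=2 B=3 C=1 D=0 ZF=0 PC=3
Step 4: PC=3 exec 'SUB C, D'. After: A=2 B=3 C=1 D=0 ZF=0 PC=4
Step 5: PC=4 exec 'SUB A, 1'. After: A=1 B=3 C=1 D=0 ZF=0 PC=5
Step 6: PC=5 exec 'JNZ 2'. After: A=1 B=3 C=1 D=0 ZF=0 PC=2
Step 7: PC=2 exec 'ADD C, 1'. After: A=1 B=3 C=2 D=0 ZF=0 PC=3
Step 8: PC=3 exec 'SUB C, D'. After: A=1 B=3 C=2 D=0 ZF=0 PC=4
Step 9: PC=4 exec 'SUB A, 1'. After: A=0 B=3 C=2 D=0 ZF=1 PC=5
Step 10: PC=5 exec 'JNZ 2'. After: A=0 B=3 C=2 D=0 ZF=1 PC=6
Step 11: PC=6 exec 'HALT'. After: A=0 B=3 C=2 D=0 ZF=1 PC=6 HALTED

Answer: 0 3 2 0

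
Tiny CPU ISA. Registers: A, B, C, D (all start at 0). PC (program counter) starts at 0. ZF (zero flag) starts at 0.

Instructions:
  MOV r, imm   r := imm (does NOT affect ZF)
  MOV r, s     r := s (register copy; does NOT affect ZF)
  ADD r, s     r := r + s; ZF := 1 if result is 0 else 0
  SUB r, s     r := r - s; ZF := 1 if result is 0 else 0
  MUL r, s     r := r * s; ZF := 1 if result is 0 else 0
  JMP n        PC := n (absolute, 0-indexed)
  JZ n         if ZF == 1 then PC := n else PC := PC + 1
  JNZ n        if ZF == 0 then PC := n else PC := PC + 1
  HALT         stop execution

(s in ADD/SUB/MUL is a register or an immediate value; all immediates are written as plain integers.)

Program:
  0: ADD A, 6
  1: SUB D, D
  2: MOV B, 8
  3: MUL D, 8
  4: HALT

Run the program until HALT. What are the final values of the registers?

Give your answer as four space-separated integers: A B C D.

Answer: 6 8 0 0

Derivation:
Step 1: PC=0 exec 'ADD A, 6'. After: A=6 B=0 C=0 D=0 ZF=0 PC=1
Step 2: PC=1 exec 'SUB D, D'. After: A=6 B=0 C=0 D=0 ZF=1 PC=2
Step 3: PC=2 exec 'MOV B, 8'. After: A=6 B=8 C=0 D=0 ZF=1 PC=3
Step 4: PC=3 exec 'MUL D, 8'. After: A=6 B=8 C=0 D=0 ZF=1 PC=4
Step 5: PC=4 exec 'HALT'. After: A=6 B=8 C=0 D=0 ZF=1 PC=4 HALTED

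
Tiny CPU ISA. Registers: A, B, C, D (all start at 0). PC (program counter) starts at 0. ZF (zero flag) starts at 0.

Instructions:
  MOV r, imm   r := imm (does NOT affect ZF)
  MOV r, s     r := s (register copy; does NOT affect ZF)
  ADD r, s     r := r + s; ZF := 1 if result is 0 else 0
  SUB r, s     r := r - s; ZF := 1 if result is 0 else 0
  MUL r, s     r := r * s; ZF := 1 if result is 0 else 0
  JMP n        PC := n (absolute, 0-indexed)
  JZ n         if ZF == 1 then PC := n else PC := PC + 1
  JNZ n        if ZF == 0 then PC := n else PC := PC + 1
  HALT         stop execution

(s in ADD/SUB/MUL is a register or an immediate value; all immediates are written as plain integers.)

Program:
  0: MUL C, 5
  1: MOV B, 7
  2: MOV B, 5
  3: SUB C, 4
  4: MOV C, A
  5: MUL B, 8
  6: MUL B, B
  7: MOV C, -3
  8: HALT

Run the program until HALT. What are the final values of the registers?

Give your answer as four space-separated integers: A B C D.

Answer: 0 1600 -3 0

Derivation:
Step 1: PC=0 exec 'MUL C, 5'. After: A=0 B=0 C=0 D=0 ZF=1 PC=1
Step 2: PC=1 exec 'MOV B, 7'. After: A=0 B=7 C=0 D=0 ZF=1 PC=2
Step 3: PC=2 exec 'MOV B, 5'. After: A=0 B=5 C=0 D=0 ZF=1 PC=3
Step 4: PC=3 exec 'SUB C, 4'. After: A=0 B=5 C=-4 D=0 ZF=0 PC=4
Step 5: PC=4 exec 'MOV C, A'. After: A=0 B=5 C=0 D=0 ZF=0 PC=5
Step 6: PC=5 exec 'MUL B, 8'. After: A=0 B=40 C=0 D=0 ZF=0 PC=6
Step 7: PC=6 exec 'MUL B, B'. After: A=0 B=1600 C=0 D=0 ZF=0 PC=7
Step 8: PC=7 exec 'MOV C, -3'. After: A=0 B=1600 C=-3 D=0 ZF=0 PC=8
Step 9: PC=8 exec 'HALT'. After: A=0 B=1600 C=-3 D=0 ZF=0 PC=8 HALTED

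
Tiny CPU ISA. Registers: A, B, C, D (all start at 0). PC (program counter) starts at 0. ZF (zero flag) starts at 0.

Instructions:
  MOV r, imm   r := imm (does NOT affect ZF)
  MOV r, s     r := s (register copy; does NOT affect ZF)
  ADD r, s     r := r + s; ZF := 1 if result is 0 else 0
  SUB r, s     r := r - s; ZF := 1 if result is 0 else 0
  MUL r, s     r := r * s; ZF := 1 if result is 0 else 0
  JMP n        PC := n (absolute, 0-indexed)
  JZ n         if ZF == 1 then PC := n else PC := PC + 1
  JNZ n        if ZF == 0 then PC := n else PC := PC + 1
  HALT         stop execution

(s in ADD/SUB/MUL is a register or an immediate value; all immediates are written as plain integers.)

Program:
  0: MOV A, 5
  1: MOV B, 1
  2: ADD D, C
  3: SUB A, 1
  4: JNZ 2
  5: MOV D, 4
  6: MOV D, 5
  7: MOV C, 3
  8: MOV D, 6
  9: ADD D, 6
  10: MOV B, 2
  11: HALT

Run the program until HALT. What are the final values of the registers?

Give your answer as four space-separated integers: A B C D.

Step 1: PC=0 exec 'MOV A, 5'. After: A=5 B=0 C=0 D=0 ZF=0 PC=1
Step 2: PC=1 exec 'MOV B, 1'. After: A=5 B=1 C=0 D=0 ZF=0 PC=2
Step 3: PC=2 exec 'ADD D, C'. After: A=5 B=1 C=0 D=0 ZF=1 PC=3
Step 4: PC=3 exec 'SUB A, 1'. After: A=4 B=1 C=0 D=0 ZF=0 PC=4
Step 5: PC=4 exec 'JNZ 2'. After: A=4 B=1 C=0 D=0 ZF=0 PC=2
Step 6: PC=2 exec 'ADD D, C'. After: A=4 B=1 C=0 D=0 ZF=1 PC=3
Step 7: PC=3 exec 'SUB A, 1'. After: A=3 B=1 C=0 D=0 ZF=0 PC=4
Step 8: PC=4 exec 'JNZ 2'. After: A=3 B=1 C=0 D=0 ZF=0 PC=2
Step 9: PC=2 exec 'ADD D, C'. After: A=3 B=1 C=0 D=0 ZF=1 PC=3
Step 10: PC=3 exec 'SUB A, 1'. After: A=2 B=1 C=0 D=0 ZF=0 PC=4
Step 11: PC=4 exec 'JNZ 2'. After: A=2 B=1 C=0 D=0 ZF=0 PC=2
Step 12: PC=2 exec 'ADD D, C'. After: A=2 B=1 C=0 D=0 ZF=1 PC=3
Step 13: PC=3 exec 'SUB A, 1'. After: A=1 B=1 C=0 D=0 ZF=0 PC=4
Step 14: PC=4 exec 'JNZ 2'. After: A=1 B=1 C=0 D=0 ZF=0 PC=2
Step 15: PC=2 exec 'ADD D, C'. After: A=1 B=1 C=0 D=0 ZF=1 PC=3
Step 16: PC=3 exec 'SUB A, 1'. After: A=0 B=1 C=0 D=0 ZF=1 PC=4
Step 17: PC=4 exec 'JNZ 2'. After: A=0 B=1 C=0 D=0 ZF=1 PC=5
Step 18: PC=5 exec 'MOV D, 4'. After: A=0 B=1 C=0 D=4 ZF=1 PC=6
Step 19: PC=6 exec 'MOV D, 5'. After: A=0 B=1 C=0 D=5 ZF=1 PC=7
Step 20: PC=7 exec 'MOV C, 3'. After: A=0 B=1 C=3 D=5 ZF=1 PC=8
Step 21: PC=8 exec 'MOV D, 6'. After: A=0 B=1 C=3 D=6 ZF=1 PC=9
Step 22: PC=9 exec 'ADD D, 6'. After: A=0 B=1 C=3 D=12 ZF=0 PC=10
Step 23: PC=10 exec 'MOV B, 2'. After: A=0 B=2 C=3 D=12 ZF=0 PC=11
Step 24: PC=11 exec 'HALT'. After: A=0 B=2 C=3 D=12 ZF=0 PC=11 HALTED

Answer: 0 2 3 12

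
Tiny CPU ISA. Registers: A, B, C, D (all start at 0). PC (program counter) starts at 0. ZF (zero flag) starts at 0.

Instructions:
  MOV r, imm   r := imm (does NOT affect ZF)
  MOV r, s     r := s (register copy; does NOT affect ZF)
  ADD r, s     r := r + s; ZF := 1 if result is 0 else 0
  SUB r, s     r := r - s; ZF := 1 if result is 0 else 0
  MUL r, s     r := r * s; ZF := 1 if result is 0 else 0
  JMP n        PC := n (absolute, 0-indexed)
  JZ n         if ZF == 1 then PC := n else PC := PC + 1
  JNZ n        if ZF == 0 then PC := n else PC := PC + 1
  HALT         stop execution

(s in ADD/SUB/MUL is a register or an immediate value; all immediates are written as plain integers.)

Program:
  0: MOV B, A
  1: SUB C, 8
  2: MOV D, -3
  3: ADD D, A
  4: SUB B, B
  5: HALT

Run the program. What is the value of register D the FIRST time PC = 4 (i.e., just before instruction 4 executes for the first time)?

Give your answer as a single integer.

Step 1: PC=0 exec 'MOV B, A'. After: A=0 B=0 C=0 D=0 ZF=0 PC=1
Step 2: PC=1 exec 'SUB C, 8'. After: A=0 B=0 C=-8 D=0 ZF=0 PC=2
Step 3: PC=2 exec 'MOV D, -3'. After: A=0 B=0 C=-8 D=-3 ZF=0 PC=3
Step 4: PC=3 exec 'ADD D, A'. After: A=0 B=0 C=-8 D=-3 ZF=0 PC=4
First time PC=4: D=-3

-3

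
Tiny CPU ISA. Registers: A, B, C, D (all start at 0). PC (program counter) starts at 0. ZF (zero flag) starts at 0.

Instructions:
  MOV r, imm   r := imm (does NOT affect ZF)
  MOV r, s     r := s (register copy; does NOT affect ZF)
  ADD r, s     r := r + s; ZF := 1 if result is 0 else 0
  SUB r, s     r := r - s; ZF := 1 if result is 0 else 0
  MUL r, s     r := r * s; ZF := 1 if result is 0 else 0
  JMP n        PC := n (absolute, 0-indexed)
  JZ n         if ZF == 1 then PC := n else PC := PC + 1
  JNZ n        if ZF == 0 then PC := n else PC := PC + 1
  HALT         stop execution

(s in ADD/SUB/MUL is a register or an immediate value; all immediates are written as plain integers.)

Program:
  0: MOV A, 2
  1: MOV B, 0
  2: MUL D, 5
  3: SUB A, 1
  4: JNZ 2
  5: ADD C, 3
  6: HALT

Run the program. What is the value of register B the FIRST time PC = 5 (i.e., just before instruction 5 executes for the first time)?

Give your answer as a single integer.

Step 1: PC=0 exec 'MOV A, 2'. After: A=2 B=0 C=0 D=0 ZF=0 PC=1
Step 2: PC=1 exec 'MOV B, 0'. After: A=2 B=0 C=0 D=0 ZF=0 PC=2
Step 3: PC=2 exec 'MUL D, 5'. After: A=2 B=0 C=0 D=0 ZF=1 PC=3
Step 4: PC=3 exec 'SUB A, 1'. After: A=1 B=0 C=0 D=0 ZF=0 PC=4
Step 5: PC=4 exec 'JNZ 2'. After: A=1 B=0 C=0 D=0 ZF=0 PC=2
Step 6: PC=2 exec 'MUL D, 5'. After: A=1 B=0 C=0 D=0 ZF=1 PC=3
Step 7: PC=3 exec 'SUB A, 1'. After: A=0 B=0 C=0 D=0 ZF=1 PC=4
Step 8: PC=4 exec 'JNZ 2'. After: A=0 B=0 C=0 D=0 ZF=1 PC=5
First time PC=5: B=0

0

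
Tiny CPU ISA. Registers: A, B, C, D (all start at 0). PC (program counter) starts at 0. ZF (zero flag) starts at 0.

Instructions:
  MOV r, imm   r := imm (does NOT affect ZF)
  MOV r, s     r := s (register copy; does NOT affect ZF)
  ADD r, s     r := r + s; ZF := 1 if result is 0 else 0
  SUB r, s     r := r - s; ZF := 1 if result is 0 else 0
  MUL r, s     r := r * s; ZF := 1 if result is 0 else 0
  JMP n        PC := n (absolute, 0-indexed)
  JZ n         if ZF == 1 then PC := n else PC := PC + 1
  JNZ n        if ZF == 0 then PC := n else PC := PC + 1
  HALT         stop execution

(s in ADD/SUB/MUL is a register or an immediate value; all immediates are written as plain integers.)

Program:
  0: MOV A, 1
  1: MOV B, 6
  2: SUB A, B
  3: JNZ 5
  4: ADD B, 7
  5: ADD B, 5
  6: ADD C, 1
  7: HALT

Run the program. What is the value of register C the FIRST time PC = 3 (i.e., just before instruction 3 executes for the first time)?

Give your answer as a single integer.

Step 1: PC=0 exec 'MOV A, 1'. After: A=1 B=0 C=0 D=0 ZF=0 PC=1
Step 2: PC=1 exec 'MOV B, 6'. After: A=1 B=6 C=0 D=0 ZF=0 PC=2
Step 3: PC=2 exec 'SUB A, B'. After: A=-5 B=6 C=0 D=0 ZF=0 PC=3
First time PC=3: C=0

0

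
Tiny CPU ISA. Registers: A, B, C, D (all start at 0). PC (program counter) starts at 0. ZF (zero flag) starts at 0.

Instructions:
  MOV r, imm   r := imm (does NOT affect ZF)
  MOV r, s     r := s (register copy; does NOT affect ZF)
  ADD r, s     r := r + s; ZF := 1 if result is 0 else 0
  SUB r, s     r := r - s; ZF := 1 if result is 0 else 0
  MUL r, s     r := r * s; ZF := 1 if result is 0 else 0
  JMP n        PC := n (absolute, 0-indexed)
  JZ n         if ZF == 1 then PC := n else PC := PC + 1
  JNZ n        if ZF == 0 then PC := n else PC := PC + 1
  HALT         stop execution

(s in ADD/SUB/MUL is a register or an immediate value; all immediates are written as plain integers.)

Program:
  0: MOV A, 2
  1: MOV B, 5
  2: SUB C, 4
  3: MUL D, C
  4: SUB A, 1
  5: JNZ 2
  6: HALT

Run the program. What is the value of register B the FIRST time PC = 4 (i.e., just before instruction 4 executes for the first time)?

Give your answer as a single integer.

Step 1: PC=0 exec 'MOV A, 2'. After: A=2 B=0 C=0 D=0 ZF=0 PC=1
Step 2: PC=1 exec 'MOV B, 5'. After: A=2 B=5 C=0 D=0 ZF=0 PC=2
Step 3: PC=2 exec 'SUB C, 4'. After: A=2 B=5 C=-4 D=0 ZF=0 PC=3
Step 4: PC=3 exec 'MUL D, C'. After: A=2 B=5 C=-4 D=0 ZF=1 PC=4
First time PC=4: B=5

5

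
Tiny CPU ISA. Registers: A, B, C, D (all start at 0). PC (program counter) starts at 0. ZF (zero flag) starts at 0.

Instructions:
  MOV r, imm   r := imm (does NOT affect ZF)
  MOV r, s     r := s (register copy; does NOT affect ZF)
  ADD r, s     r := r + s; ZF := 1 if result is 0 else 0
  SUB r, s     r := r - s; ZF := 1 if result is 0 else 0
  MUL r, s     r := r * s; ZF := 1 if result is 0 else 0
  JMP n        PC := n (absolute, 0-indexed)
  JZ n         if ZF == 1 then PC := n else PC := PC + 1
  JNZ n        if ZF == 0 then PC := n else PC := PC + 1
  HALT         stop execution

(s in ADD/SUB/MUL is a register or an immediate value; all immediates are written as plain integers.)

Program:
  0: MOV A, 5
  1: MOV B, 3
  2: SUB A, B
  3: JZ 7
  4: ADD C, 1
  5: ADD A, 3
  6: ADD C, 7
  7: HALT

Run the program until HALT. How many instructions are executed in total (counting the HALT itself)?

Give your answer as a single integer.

Step 1: PC=0 exec 'MOV A, 5'. After: A=5 B=0 C=0 D=0 ZF=0 PC=1
Step 2: PC=1 exec 'MOV B, 3'. After: A=5 B=3 C=0 D=0 ZF=0 PC=2
Step 3: PC=2 exec 'SUB A, B'. After: A=2 B=3 C=0 D=0 ZF=0 PC=3
Step 4: PC=3 exec 'JZ 7'. After: A=2 B=3 C=0 D=0 ZF=0 PC=4
Step 5: PC=4 exec 'ADD C, 1'. After: A=2 B=3 C=1 D=0 ZF=0 PC=5
Step 6: PC=5 exec 'ADD A, 3'. After: A=5 B=3 C=1 D=0 ZF=0 PC=6
Step 7: PC=6 exec 'ADD C, 7'. After: A=5 B=3 C=8 D=0 ZF=0 PC=7
Step 8: PC=7 exec 'HALT'. After: A=5 B=3 C=8 D=0 ZF=0 PC=7 HALTED
Total instructions executed: 8

Answer: 8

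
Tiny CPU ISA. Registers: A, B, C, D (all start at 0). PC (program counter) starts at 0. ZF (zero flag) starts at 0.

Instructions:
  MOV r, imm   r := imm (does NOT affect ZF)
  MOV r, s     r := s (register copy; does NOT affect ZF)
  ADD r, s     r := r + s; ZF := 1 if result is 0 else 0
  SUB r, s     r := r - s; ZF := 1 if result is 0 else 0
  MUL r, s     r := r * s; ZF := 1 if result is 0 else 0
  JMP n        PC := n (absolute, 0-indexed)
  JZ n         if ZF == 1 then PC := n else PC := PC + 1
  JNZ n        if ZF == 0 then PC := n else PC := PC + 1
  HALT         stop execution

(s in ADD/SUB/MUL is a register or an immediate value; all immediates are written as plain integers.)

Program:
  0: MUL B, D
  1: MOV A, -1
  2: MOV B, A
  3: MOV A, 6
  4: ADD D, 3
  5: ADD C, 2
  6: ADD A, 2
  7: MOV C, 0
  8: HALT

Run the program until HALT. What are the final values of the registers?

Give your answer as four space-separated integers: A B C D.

Answer: 8 -1 0 3

Derivation:
Step 1: PC=0 exec 'MUL B, D'. After: A=0 B=0 C=0 D=0 ZF=1 PC=1
Step 2: PC=1 exec 'MOV A, -1'. After: A=-1 B=0 C=0 D=0 ZF=1 PC=2
Step 3: PC=2 exec 'MOV B, A'. After: A=-1 B=-1 C=0 D=0 ZF=1 PC=3
Step 4: PC=3 exec 'MOV A, 6'. After: A=6 B=-1 C=0 D=0 ZF=1 PC=4
Step 5: PC=4 exec 'ADD D, 3'. After: A=6 B=-1 C=0 D=3 ZF=0 PC=5
Step 6: PC=5 exec 'ADD C, 2'. After: A=6 B=-1 C=2 D=3 ZF=0 PC=6
Step 7: PC=6 exec 'ADD A, 2'. After: A=8 B=-1 C=2 D=3 ZF=0 PC=7
Step 8: PC=7 exec 'MOV C, 0'. After: A=8 B=-1 C=0 D=3 ZF=0 PC=8
Step 9: PC=8 exec 'HALT'. After: A=8 B=-1 C=0 D=3 ZF=0 PC=8 HALTED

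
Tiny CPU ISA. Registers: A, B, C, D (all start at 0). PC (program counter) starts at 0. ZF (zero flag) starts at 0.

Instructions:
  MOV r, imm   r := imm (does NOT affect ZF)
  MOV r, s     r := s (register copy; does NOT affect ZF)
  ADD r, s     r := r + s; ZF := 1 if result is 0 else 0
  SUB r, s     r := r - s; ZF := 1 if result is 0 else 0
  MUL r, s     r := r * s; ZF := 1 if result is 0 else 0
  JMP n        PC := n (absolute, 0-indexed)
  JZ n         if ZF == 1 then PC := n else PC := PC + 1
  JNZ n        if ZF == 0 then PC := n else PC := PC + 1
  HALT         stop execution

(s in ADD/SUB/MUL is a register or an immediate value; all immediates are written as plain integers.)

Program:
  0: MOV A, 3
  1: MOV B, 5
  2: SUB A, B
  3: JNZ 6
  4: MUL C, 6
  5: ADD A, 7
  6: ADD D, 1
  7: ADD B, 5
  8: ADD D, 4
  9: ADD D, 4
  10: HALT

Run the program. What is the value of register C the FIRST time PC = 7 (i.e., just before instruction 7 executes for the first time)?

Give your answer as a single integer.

Step 1: PC=0 exec 'MOV A, 3'. After: A=3 B=0 C=0 D=0 ZF=0 PC=1
Step 2: PC=1 exec 'MOV B, 5'. After: A=3 B=5 C=0 D=0 ZF=0 PC=2
Step 3: PC=2 exec 'SUB A, B'. After: A=-2 B=5 C=0 D=0 ZF=0 PC=3
Step 4: PC=3 exec 'JNZ 6'. After: A=-2 B=5 C=0 D=0 ZF=0 PC=6
Step 5: PC=6 exec 'ADD D, 1'. After: A=-2 B=5 C=0 D=1 ZF=0 PC=7
First time PC=7: C=0

0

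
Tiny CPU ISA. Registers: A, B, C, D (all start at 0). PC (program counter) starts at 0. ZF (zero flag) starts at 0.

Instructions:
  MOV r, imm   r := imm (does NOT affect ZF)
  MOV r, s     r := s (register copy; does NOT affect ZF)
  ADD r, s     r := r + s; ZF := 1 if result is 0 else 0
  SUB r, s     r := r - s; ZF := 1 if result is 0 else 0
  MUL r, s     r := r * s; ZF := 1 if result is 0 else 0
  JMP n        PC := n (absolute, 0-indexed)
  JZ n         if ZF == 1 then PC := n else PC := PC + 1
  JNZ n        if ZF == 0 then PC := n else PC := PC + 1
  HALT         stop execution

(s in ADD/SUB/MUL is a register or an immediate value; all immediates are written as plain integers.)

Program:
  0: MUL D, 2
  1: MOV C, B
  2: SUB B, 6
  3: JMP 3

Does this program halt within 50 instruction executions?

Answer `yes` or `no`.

Answer: no

Derivation:
Step 1: PC=0 exec 'MUL D, 2'. After: A=0 B=0 C=0 D=0 ZF=1 PC=1
Step 2: PC=1 exec 'MOV C, B'. After: A=0 B=0 C=0 D=0 ZF=1 PC=2
Step 3: PC=2 exec 'SUB B, 6'. After: A=0 B=-6 C=0 D=0 ZF=0 PC=3
Step 4: PC=3 exec 'JMP 3'. After: A=0 B=-6 C=0 D=0 ZF=0 PC=3
State after step 4 equals state after step 3: the program is in a cycle of length 1 and will never halt.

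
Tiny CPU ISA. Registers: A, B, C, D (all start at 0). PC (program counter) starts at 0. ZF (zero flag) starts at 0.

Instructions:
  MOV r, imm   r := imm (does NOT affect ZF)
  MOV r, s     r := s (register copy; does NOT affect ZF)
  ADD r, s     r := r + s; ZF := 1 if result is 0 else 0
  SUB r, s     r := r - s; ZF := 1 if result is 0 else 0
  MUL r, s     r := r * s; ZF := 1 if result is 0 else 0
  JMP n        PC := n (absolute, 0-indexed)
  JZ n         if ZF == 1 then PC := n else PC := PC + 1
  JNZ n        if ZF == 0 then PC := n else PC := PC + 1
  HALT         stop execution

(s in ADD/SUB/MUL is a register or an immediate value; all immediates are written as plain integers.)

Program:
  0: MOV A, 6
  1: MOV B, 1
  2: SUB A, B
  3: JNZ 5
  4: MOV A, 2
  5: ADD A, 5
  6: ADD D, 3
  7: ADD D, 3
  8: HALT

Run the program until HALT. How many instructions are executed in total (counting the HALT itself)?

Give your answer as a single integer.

Answer: 8

Derivation:
Step 1: PC=0 exec 'MOV A, 6'. After: A=6 B=0 C=0 D=0 ZF=0 PC=1
Step 2: PC=1 exec 'MOV B, 1'. After: A=6 B=1 C=0 D=0 ZF=0 PC=2
Step 3: PC=2 exec 'SUB A, B'. After: A=5 B=1 C=0 D=0 ZF=0 PC=3
Step 4: PC=3 exec 'JNZ 5'. After: A=5 B=1 C=0 D=0 ZF=0 PC=5
Step 5: PC=5 exec 'ADD A, 5'. After: A=10 B=1 C=0 D=0 ZF=0 PC=6
Step 6: PC=6 exec 'ADD D, 3'. After: A=10 B=1 C=0 D=3 ZF=0 PC=7
Step 7: PC=7 exec 'ADD D, 3'. After: A=10 B=1 C=0 D=6 ZF=0 PC=8
Step 8: PC=8 exec 'HALT'. After: A=10 B=1 C=0 D=6 ZF=0 PC=8 HALTED
Total instructions executed: 8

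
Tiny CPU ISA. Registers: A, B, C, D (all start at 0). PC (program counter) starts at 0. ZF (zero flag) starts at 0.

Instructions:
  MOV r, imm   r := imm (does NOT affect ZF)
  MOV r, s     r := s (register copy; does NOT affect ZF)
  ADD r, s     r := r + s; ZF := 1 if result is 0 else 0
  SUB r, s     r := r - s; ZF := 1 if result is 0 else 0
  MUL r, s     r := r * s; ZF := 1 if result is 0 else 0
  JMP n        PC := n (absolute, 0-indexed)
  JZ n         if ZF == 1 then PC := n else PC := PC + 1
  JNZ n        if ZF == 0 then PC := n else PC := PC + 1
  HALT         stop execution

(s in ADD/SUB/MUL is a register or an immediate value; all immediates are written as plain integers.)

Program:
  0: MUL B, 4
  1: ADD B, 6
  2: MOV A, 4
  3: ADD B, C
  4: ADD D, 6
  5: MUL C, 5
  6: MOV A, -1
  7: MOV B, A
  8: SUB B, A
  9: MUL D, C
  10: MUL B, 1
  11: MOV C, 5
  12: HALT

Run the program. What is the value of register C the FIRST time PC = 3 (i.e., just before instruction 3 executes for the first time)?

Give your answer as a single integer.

Step 1: PC=0 exec 'MUL B, 4'. After: A=0 B=0 C=0 D=0 ZF=1 PC=1
Step 2: PC=1 exec 'ADD B, 6'. After: A=0 B=6 C=0 D=0 ZF=0 PC=2
Step 3: PC=2 exec 'MOV A, 4'. After: A=4 B=6 C=0 D=0 ZF=0 PC=3
First time PC=3: C=0

0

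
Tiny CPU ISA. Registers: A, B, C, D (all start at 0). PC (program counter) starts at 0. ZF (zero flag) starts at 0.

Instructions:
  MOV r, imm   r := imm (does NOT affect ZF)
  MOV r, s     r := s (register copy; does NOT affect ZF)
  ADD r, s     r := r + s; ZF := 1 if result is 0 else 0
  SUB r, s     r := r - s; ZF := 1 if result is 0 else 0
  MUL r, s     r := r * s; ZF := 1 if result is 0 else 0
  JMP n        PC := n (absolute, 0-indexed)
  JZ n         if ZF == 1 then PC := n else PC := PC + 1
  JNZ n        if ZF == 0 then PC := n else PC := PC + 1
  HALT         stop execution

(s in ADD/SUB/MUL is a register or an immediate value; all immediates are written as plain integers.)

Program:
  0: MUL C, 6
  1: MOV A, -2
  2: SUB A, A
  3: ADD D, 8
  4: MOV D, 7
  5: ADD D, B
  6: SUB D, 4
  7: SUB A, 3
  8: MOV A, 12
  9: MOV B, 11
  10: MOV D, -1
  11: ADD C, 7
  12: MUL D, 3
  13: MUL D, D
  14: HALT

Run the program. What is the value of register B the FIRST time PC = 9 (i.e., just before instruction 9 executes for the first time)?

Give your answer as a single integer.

Step 1: PC=0 exec 'MUL C, 6'. After: A=0 B=0 C=0 D=0 ZF=1 PC=1
Step 2: PC=1 exec 'MOV A, -2'. After: A=-2 B=0 C=0 D=0 ZF=1 PC=2
Step 3: PC=2 exec 'SUB A, A'. After: A=0 B=0 C=0 D=0 ZF=1 PC=3
Step 4: PC=3 exec 'ADD D, 8'. After: A=0 B=0 C=0 D=8 ZF=0 PC=4
Step 5: PC=4 exec 'MOV D, 7'. After: A=0 B=0 C=0 D=7 ZF=0 PC=5
Step 6: PC=5 exec 'ADD D, B'. After: A=0 B=0 C=0 D=7 ZF=0 PC=6
Step 7: PC=6 exec 'SUB D, 4'. After: A=0 B=0 C=0 D=3 ZF=0 PC=7
Step 8: PC=7 exec 'SUB A, 3'. After: A=-3 B=0 C=0 D=3 ZF=0 PC=8
Step 9: PC=8 exec 'MOV A, 12'. After: A=12 B=0 C=0 D=3 ZF=0 PC=9
First time PC=9: B=0

0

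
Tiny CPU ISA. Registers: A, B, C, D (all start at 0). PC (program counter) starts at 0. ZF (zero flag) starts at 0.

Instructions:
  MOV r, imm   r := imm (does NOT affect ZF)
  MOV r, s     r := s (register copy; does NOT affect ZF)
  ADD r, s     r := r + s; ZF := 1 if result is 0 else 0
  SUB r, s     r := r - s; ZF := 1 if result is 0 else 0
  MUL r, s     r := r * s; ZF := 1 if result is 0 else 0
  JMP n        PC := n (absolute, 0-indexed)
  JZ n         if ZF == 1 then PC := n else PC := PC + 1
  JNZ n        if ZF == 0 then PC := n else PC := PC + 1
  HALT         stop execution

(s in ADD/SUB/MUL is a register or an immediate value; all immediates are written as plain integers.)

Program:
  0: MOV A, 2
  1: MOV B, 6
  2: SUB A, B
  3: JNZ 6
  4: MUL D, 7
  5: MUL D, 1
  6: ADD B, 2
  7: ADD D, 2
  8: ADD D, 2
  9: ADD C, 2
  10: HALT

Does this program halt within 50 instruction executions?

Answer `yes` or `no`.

Answer: yes

Derivation:
Step 1: PC=0 exec 'MOV A, 2'. After: A=2 B=0 C=0 D=0 ZF=0 PC=1
Step 2: PC=1 exec 'MOV B, 6'. After: A=2 B=6 C=0 D=0 ZF=0 PC=2
Step 3: PC=2 exec 'SUB A, B'. After: A=-4 B=6 C=0 D=0 ZF=0 PC=3
Step 4: PC=3 exec 'JNZ 6'. After: A=-4 B=6 C=0 D=0 ZF=0 PC=6
Step 5: PC=6 exec 'ADD B, 2'. After: A=-4 B=8 C=0 D=0 ZF=0 PC=7
Step 6: PC=7 exec 'ADD D, 2'. After: A=-4 B=8 C=0 D=2 ZF=0 PC=8
Step 7: PC=8 exec 'ADD D, 2'. After: A=-4 B=8 C=0 D=4 ZF=0 PC=9
Step 8: PC=9 exec 'ADD C, 2'. After: A=-4 B=8 C=2 D=4 ZF=0 PC=10
Step 9: PC=10 exec 'HALT'. After: A=-4 B=8 C=2 D=4 ZF=0 PC=10 HALTED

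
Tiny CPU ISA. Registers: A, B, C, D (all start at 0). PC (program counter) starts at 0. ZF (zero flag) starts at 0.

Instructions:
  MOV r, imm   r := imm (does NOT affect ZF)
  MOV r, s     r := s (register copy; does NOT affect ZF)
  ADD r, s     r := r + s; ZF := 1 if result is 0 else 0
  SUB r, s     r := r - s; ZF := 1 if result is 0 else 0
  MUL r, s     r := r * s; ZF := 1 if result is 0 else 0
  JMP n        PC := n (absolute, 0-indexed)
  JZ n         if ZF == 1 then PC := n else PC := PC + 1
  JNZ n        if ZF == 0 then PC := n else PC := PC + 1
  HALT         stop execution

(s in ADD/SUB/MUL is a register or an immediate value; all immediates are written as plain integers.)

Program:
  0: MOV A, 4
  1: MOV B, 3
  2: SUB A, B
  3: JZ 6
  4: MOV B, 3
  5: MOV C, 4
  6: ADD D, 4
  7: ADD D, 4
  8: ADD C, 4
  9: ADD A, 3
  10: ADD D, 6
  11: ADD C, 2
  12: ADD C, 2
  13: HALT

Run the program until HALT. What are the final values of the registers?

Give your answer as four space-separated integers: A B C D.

Step 1: PC=0 exec 'MOV A, 4'. After: A=4 B=0 C=0 D=0 ZF=0 PC=1
Step 2: PC=1 exec 'MOV B, 3'. After: A=4 B=3 C=0 D=0 ZF=0 PC=2
Step 3: PC=2 exec 'SUB A, B'. After: A=1 B=3 C=0 D=0 ZF=0 PC=3
Step 4: PC=3 exec 'JZ 6'. After: A=1 B=3 C=0 D=0 ZF=0 PC=4
Step 5: PC=4 exec 'MOV B, 3'. After: A=1 B=3 C=0 D=0 ZF=0 PC=5
Step 6: PC=5 exec 'MOV C, 4'. After: A=1 B=3 C=4 D=0 ZF=0 PC=6
Step 7: PC=6 exec 'ADD D, 4'. After: A=1 B=3 C=4 D=4 ZF=0 PC=7
Step 8: PC=7 exec 'ADD D, 4'. After: A=1 B=3 C=4 D=8 ZF=0 PC=8
Step 9: PC=8 exec 'ADD C, 4'. After: A=1 B=3 C=8 D=8 ZF=0 PC=9
Step 10: PC=9 exec 'ADD A, 3'. After: A=4 B=3 C=8 D=8 ZF=0 PC=10
Step 11: PC=10 exec 'ADD D, 6'. After: A=4 B=3 C=8 D=14 ZF=0 PC=11
Step 12: PC=11 exec 'ADD C, 2'. After: A=4 B=3 C=10 D=14 ZF=0 PC=12
Step 13: PC=12 exec 'ADD C, 2'. After: A=4 B=3 C=12 D=14 ZF=0 PC=13
Step 14: PC=13 exec 'HALT'. After: A=4 B=3 C=12 D=14 ZF=0 PC=13 HALTED

Answer: 4 3 12 14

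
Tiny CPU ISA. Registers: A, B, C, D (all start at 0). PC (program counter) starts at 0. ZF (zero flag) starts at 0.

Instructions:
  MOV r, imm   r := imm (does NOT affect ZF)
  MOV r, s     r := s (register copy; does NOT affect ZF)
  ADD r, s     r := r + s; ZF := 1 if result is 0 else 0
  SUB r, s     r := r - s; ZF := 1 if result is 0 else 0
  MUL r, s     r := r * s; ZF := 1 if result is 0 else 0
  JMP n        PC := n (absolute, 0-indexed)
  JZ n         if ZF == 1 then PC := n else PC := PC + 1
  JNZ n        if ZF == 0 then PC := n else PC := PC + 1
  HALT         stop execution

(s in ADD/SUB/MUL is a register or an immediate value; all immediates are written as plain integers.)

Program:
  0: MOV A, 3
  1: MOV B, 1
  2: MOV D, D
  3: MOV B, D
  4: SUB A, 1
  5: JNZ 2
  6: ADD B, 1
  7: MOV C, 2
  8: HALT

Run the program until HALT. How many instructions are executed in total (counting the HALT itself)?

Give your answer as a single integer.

Step 1: PC=0 exec 'MOV A, 3'. After: A=3 B=0 C=0 D=0 ZF=0 PC=1
Step 2: PC=1 exec 'MOV B, 1'. After: A=3 B=1 C=0 D=0 ZF=0 PC=2
Step 3: PC=2 exec 'MOV D, D'. After: A=3 B=1 C=0 D=0 ZF=0 PC=3
Step 4: PC=3 exec 'MOV B, D'. After: A=3 B=0 C=0 D=0 ZF=0 PC=4
Step 5: PC=4 exec 'SUB A, 1'. After: A=2 B=0 C=0 D=0 ZF=0 PC=5
Step 6: PC=5 exec 'JNZ 2'. After: A=2 B=0 C=0 D=0 ZF=0 PC=2
Step 7: PC=2 exec 'MOV D, D'. After: A=2 B=0 C=0 D=0 ZF=0 PC=3
Step 8: PC=3 exec 'MOV B, D'. After: A=2 B=0 C=0 D=0 ZF=0 PC=4
Step 9: PC=4 exec 'SUB A, 1'. After: A=1 B=0 C=0 D=0 ZF=0 PC=5
Step 10: PC=5 exec 'JNZ 2'. After: A=1 B=0 C=0 D=0 ZF=0 PC=2
Step 11: PC=2 exec 'MOV D, D'. After: A=1 B=0 C=0 D=0 ZF=0 PC=3
Step 12: PC=3 exec 'MOV B, D'. After: A=1 B=0 C=0 D=0 ZF=0 PC=4
Step 13: PC=4 exec 'SUB A, 1'. After: A=0 B=0 C=0 D=0 ZF=1 PC=5
Step 14: PC=5 exec 'JNZ 2'. After: A=0 B=0 C=0 D=0 ZF=1 PC=6
Step 15: PC=6 exec 'ADD B, 1'. After: A=0 B=1 C=0 D=0 ZF=0 PC=7
Step 16: PC=7 exec 'MOV C, 2'. After: A=0 B=1 C=2 D=0 ZF=0 PC=8
Step 17: PC=8 exec 'HALT'. After: A=0 B=1 C=2 D=0 ZF=0 PC=8 HALTED
Total instructions executed: 17

Answer: 17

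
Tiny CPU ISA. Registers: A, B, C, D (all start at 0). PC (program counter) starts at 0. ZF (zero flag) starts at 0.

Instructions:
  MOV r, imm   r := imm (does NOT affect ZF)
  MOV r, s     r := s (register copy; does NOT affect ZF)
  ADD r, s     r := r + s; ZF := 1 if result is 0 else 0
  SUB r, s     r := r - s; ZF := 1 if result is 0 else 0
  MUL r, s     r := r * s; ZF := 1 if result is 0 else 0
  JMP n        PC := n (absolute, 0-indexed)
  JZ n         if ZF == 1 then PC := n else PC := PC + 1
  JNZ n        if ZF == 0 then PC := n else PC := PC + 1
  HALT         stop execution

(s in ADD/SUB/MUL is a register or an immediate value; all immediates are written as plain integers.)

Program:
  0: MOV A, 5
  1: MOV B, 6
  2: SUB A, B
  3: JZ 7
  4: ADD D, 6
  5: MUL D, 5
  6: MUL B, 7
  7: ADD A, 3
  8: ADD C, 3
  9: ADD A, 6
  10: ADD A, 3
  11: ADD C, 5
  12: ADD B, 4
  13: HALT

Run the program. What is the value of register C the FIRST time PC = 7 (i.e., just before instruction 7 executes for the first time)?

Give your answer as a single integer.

Step 1: PC=0 exec 'MOV A, 5'. After: A=5 B=0 C=0 D=0 ZF=0 PC=1
Step 2: PC=1 exec 'MOV B, 6'. After: A=5 B=6 C=0 D=0 ZF=0 PC=2
Step 3: PC=2 exec 'SUB A, B'. After: A=-1 B=6 C=0 D=0 ZF=0 PC=3
Step 4: PC=3 exec 'JZ 7'. After: A=-1 B=6 C=0 D=0 ZF=0 PC=4
Step 5: PC=4 exec 'ADD D, 6'. After: A=-1 B=6 C=0 D=6 ZF=0 PC=5
Step 6: PC=5 exec 'MUL D, 5'. After: A=-1 B=6 C=0 D=30 ZF=0 PC=6
Step 7: PC=6 exec 'MUL B, 7'. After: A=-1 B=42 C=0 D=30 ZF=0 PC=7
First time PC=7: C=0

0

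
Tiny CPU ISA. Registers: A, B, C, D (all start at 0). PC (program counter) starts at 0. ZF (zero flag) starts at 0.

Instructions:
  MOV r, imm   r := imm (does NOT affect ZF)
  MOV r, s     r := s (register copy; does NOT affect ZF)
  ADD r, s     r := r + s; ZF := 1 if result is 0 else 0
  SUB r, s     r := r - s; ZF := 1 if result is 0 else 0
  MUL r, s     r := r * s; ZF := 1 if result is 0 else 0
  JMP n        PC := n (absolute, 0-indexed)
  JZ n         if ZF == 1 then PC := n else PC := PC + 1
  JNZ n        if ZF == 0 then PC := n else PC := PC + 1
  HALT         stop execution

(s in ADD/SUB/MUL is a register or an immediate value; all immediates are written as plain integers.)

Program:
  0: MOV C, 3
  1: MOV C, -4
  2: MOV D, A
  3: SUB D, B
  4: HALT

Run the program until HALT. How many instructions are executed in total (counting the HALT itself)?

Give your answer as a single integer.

Step 1: PC=0 exec 'MOV C, 3'. After: A=0 B=0 C=3 D=0 ZF=0 PC=1
Step 2: PC=1 exec 'MOV C, -4'. After: A=0 B=0 C=-4 D=0 ZF=0 PC=2
Step 3: PC=2 exec 'MOV D, A'. After: A=0 B=0 C=-4 D=0 ZF=0 PC=3
Step 4: PC=3 exec 'SUB D, B'. After: A=0 B=0 C=-4 D=0 ZF=1 PC=4
Step 5: PC=4 exec 'HALT'. After: A=0 B=0 C=-4 D=0 ZF=1 PC=4 HALTED
Total instructions executed: 5

Answer: 5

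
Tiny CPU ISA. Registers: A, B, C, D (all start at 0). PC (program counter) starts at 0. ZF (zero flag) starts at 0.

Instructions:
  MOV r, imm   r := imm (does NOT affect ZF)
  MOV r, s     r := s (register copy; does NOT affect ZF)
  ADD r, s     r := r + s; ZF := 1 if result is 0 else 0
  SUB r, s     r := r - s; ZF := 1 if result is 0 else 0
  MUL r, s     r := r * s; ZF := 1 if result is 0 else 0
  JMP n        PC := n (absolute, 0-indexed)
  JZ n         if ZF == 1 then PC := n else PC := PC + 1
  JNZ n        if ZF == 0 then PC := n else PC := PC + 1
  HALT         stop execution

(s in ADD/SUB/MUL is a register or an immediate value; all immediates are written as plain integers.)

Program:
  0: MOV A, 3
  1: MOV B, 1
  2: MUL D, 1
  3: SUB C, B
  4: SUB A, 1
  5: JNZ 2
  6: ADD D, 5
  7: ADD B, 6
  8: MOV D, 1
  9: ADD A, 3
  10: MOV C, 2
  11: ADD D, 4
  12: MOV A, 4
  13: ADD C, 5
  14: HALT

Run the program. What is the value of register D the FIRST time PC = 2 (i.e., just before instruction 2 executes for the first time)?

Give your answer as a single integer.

Step 1: PC=0 exec 'MOV A, 3'. After: A=3 B=0 C=0 D=0 ZF=0 PC=1
Step 2: PC=1 exec 'MOV B, 1'. After: A=3 B=1 C=0 D=0 ZF=0 PC=2
First time PC=2: D=0

0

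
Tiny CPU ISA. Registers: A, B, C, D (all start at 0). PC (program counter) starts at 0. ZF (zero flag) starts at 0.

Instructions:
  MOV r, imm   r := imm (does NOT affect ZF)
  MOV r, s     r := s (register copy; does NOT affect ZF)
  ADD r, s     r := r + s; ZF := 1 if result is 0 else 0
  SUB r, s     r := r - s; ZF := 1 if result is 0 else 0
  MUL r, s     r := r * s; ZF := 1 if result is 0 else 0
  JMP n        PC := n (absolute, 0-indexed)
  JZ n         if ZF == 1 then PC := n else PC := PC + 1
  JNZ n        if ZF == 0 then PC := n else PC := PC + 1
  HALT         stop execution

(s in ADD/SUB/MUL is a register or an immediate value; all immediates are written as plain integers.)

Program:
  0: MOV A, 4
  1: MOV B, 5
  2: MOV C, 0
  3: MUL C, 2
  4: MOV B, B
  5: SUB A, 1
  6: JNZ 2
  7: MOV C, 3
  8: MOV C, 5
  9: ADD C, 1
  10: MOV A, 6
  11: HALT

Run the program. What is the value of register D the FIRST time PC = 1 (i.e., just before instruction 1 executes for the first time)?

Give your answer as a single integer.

Step 1: PC=0 exec 'MOV A, 4'. After: A=4 B=0 C=0 D=0 ZF=0 PC=1
First time PC=1: D=0

0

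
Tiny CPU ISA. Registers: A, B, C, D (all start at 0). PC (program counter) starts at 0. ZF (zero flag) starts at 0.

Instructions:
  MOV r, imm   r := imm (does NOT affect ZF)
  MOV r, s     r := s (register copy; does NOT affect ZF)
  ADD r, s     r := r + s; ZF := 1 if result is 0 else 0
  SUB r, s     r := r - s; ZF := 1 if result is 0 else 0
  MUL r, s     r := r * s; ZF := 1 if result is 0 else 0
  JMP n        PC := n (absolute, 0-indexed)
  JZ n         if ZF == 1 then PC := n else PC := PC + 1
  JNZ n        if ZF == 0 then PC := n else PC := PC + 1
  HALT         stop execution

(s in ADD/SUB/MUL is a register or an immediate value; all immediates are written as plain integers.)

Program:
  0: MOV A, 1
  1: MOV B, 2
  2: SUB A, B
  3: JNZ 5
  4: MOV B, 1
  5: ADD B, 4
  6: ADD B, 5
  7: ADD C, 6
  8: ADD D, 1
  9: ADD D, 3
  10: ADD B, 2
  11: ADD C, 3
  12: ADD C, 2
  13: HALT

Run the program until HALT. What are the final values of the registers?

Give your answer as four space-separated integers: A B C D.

Step 1: PC=0 exec 'MOV A, 1'. After: A=1 B=0 C=0 D=0 ZF=0 PC=1
Step 2: PC=1 exec 'MOV B, 2'. After: A=1 B=2 C=0 D=0 ZF=0 PC=2
Step 3: PC=2 exec 'SUB A, B'. After: A=-1 B=2 C=0 D=0 ZF=0 PC=3
Step 4: PC=3 exec 'JNZ 5'. After: A=-1 B=2 C=0 D=0 ZF=0 PC=5
Step 5: PC=5 exec 'ADD B, 4'. After: A=-1 B=6 C=0 D=0 ZF=0 PC=6
Step 6: PC=6 exec 'ADD B, 5'. After: A=-1 B=11 C=0 D=0 ZF=0 PC=7
Step 7: PC=7 exec 'ADD C, 6'. After: A=-1 B=11 C=6 D=0 ZF=0 PC=8
Step 8: PC=8 exec 'ADD D, 1'. After: A=-1 B=11 C=6 D=1 ZF=0 PC=9
Step 9: PC=9 exec 'ADD D, 3'. After: A=-1 B=11 C=6 D=4 ZF=0 PC=10
Step 10: PC=10 exec 'ADD B, 2'. After: A=-1 B=13 C=6 D=4 ZF=0 PC=11
Step 11: PC=11 exec 'ADD C, 3'. After: A=-1 B=13 C=9 D=4 ZF=0 PC=12
Step 12: PC=12 exec 'ADD C, 2'. After: A=-1 B=13 C=11 D=4 ZF=0 PC=13
Step 13: PC=13 exec 'HALT'. After: A=-1 B=13 C=11 D=4 ZF=0 PC=13 HALTED

Answer: -1 13 11 4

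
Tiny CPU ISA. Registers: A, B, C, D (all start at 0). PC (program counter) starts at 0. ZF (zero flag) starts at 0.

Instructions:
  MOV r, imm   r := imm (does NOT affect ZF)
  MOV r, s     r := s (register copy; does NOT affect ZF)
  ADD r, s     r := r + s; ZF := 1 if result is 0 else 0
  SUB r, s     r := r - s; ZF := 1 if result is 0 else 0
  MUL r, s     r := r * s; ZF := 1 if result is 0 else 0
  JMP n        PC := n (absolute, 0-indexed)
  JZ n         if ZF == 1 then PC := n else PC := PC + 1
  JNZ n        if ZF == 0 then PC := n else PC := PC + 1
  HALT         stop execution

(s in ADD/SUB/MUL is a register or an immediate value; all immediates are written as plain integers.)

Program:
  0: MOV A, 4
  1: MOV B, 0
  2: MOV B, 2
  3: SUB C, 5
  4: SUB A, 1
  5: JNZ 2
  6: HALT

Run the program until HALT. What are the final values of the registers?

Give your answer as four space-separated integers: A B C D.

Step 1: PC=0 exec 'MOV A, 4'. After: A=4 B=0 C=0 D=0 ZF=0 PC=1
Step 2: PC=1 exec 'MOV B, 0'. After: A=4 B=0 C=0 D=0 ZF=0 PC=2
Step 3: PC=2 exec 'MOV B, 2'. After: A=4 B=2 C=0 D=0 ZF=0 PC=3
Step 4: PC=3 exec 'SUB C, 5'. After: A=4 B=2 C=-5 D=0 ZF=0 PC=4
Step 5: PC=4 exec 'SUB A, 1'. After: A=3 B=2 C=-5 D=0 ZF=0 PC=5
Step 6: PC=5 exec 'JNZ 2'. After: A=3 B=2 C=-5 D=0 ZF=0 PC=2
Step 7: PC=2 exec 'MOV B, 2'. After: A=3 B=2 C=-5 D=0 ZF=0 PC=3
Step 8: PC=3 exec 'SUB C, 5'. After: A=3 B=2 C=-10 D=0 ZF=0 PC=4
Step 9: PC=4 exec 'SUB A, 1'. After: A=2 B=2 C=-10 D=0 ZF=0 PC=5
Step 10: PC=5 exec 'JNZ 2'. After: A=2 B=2 C=-10 D=0 ZF=0 PC=2
Step 11: PC=2 exec 'MOV B, 2'. After: A=2 B=2 C=-10 D=0 ZF=0 PC=3
Step 12: PC=3 exec 'SUB C, 5'. After: A=2 B=2 C=-15 D=0 ZF=0 PC=4
Step 13: PC=4 exec 'SUB A, 1'. After: A=1 B=2 C=-15 D=0 ZF=0 PC=5
Step 14: PC=5 exec 'JNZ 2'. After: A=1 B=2 C=-15 D=0 ZF=0 PC=2
Step 15: PC=2 exec 'MOV B, 2'. After: A=1 B=2 C=-15 D=0 ZF=0 PC=3
Step 16: PC=3 exec 'SUB C, 5'. After: A=1 B=2 C=-20 D=0 ZF=0 PC=4
Step 17: PC=4 exec 'SUB A, 1'. After: A=0 B=2 C=-20 D=0 ZF=1 PC=5
Step 18: PC=5 exec 'JNZ 2'. After: A=0 B=2 C=-20 D=0 ZF=1 PC=6
Step 19: PC=6 exec 'HALT'. After: A=0 B=2 C=-20 D=0 ZF=1 PC=6 HALTED

Answer: 0 2 -20 0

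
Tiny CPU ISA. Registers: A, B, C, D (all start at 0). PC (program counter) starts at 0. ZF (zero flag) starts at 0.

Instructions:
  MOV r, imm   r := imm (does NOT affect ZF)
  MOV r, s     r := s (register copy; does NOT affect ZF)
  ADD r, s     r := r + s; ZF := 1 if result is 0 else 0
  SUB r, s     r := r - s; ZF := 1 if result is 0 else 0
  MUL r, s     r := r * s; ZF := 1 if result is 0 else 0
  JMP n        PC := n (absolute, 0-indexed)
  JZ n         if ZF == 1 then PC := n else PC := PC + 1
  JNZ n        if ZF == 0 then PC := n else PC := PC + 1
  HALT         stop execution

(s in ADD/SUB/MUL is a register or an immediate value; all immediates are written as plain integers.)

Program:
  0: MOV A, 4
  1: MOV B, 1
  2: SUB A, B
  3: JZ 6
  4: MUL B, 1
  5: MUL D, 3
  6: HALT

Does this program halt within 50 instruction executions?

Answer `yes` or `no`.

Answer: yes

Derivation:
Step 1: PC=0 exec 'MOV A, 4'. After: A=4 B=0 C=0 D=0 ZF=0 PC=1
Step 2: PC=1 exec 'MOV B, 1'. After: A=4 B=1 C=0 D=0 ZF=0 PC=2
Step 3: PC=2 exec 'SUB A, B'. After: A=3 B=1 C=0 D=0 ZF=0 PC=3
Step 4: PC=3 exec 'JZ 6'. After: A=3 B=1 C=0 D=0 ZF=0 PC=4
Step 5: PC=4 exec 'MUL B, 1'. After: A=3 B=1 C=0 D=0 ZF=0 PC=5
Step 6: PC=5 exec 'MUL D, 3'. After: A=3 B=1 C=0 D=0 ZF=1 PC=6
Step 7: PC=6 exec 'HALT'. After: A=3 B=1 C=0 D=0 ZF=1 PC=6 HALTED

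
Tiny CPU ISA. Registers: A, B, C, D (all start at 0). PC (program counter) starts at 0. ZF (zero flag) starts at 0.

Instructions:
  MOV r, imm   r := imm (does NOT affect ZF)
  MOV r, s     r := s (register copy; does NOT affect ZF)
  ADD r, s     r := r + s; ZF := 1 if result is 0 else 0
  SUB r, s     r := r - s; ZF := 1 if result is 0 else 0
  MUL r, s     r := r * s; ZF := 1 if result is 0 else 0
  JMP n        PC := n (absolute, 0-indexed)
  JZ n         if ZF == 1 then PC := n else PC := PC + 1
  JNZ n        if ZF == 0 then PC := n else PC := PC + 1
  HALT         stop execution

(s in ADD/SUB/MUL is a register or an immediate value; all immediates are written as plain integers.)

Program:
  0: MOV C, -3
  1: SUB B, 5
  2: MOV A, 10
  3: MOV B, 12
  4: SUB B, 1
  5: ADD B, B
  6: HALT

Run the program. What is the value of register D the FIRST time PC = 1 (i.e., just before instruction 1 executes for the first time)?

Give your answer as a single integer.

Step 1: PC=0 exec 'MOV C, -3'. After: A=0 B=0 C=-3 D=0 ZF=0 PC=1
First time PC=1: D=0

0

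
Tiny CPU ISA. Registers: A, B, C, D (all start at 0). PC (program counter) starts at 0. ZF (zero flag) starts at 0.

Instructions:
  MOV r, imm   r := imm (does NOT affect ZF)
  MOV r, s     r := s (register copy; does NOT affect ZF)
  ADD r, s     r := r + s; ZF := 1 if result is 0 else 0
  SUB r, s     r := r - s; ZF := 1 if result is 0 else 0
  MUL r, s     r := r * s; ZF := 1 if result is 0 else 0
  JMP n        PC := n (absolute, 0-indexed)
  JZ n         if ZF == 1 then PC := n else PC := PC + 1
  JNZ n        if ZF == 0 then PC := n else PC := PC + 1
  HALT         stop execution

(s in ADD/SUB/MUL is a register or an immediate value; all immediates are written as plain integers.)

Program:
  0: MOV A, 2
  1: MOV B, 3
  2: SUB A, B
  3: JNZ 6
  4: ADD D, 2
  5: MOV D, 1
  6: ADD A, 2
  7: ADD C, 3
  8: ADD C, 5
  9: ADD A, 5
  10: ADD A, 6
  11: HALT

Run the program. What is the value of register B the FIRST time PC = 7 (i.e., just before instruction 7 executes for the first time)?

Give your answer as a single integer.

Step 1: PC=0 exec 'MOV A, 2'. After: A=2 B=0 C=0 D=0 ZF=0 PC=1
Step 2: PC=1 exec 'MOV B, 3'. After: A=2 B=3 C=0 D=0 ZF=0 PC=2
Step 3: PC=2 exec 'SUB A, B'. After: A=-1 B=3 C=0 D=0 ZF=0 PC=3
Step 4: PC=3 exec 'JNZ 6'. After: A=-1 B=3 C=0 D=0 ZF=0 PC=6
Step 5: PC=6 exec 'ADD A, 2'. After: A=1 B=3 C=0 D=0 ZF=0 PC=7
First time PC=7: B=3

3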